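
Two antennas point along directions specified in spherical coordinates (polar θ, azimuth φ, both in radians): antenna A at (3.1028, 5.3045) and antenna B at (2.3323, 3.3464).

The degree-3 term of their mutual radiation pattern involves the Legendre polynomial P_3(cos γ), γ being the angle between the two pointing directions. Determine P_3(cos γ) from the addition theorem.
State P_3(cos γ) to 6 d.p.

Term-by-term m-sum for l=3 (normalisation 4π/7 = 1.795196):
  term(m=-3) = (0.000004, -0.000002)   from Y*(Ω₁)=(-0.000024, -0.000005), Y(Ω₂)=(-0.129271, 0.091204)
  term(m=-2) = (-0.000406, -0.000397)   from Y*(Ω₁)=(0.000579, 0.001423), Y(Ω₂)=(-0.338872, 0.147129)
  term(m=-1) = (-0.006104, 0.014963)   from Y*(Ω₁)=(0.027929, -0.041522), Y(Ω₂)=(-0.316191, 0.065679)
  term(m=+0) = (-0.118506, -0.000000)   from Y*(Ω₁)=(-0.742987, -0.000000), Y(Ω₂)=(0.159500, 0.000000)
  term(m=+1) = (-0.006104, -0.014963)   from Y*(Ω₁)=(-0.027929, -0.041522), Y(Ω₂)=(0.316191, 0.065679)
  term(m=+2) = (-0.000406, 0.000397)   from Y*(Ω₁)=(0.000579, -0.001423), Y(Ω₂)=(-0.338872, -0.147129)
  term(m=+3) = (0.000004, 0.000002)   from Y*(Ω₁)=(0.000024, -0.000005), Y(Ω₂)=(0.129271, 0.091204)
Accumulated sum (-0.131518, -0.000000); after 4π/(2l+1) scaling, (-0.236100, -0.000000) ⇒ P_3 = -0.236100

-0.236100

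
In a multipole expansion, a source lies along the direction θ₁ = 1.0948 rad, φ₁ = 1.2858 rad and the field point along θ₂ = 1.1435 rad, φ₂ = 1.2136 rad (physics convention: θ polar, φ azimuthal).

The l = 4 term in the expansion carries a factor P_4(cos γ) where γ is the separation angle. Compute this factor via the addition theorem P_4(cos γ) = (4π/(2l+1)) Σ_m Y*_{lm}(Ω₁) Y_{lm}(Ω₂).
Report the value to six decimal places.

Summing Y*_{l m}(θ₁,φ₁)·Y_{l m}(θ₂,φ₂) over m ∈ [−4, 4]; prefactor 4π/(2·4+1) = 1.396263:
  [-4]  conj(Y_{4,-4})(Ω₁) = 0.11535 - 0.25097j ; Y_{4,-4}(Ω₂) = 0.04297 + 0.30053j ; Δ = 0.08038 + 0.02388j
  [-3]  conj(Y_{4,-3})(Ω₁) = -0.30390 - 0.26429j ; Y_{4,-3}(Ω₂) = -0.34328 + 0.18718j ; Δ = 0.15379 + 0.03384j
  [-2]  conj(Y_{4,-2})(Ω₁) = -0.10453 + 0.06700j ; Y_{4,-2}(Ω₂) = -0.04232 - 0.03670j ; Δ = 0.00688 + 0.00100j
  [-1]  conj(Y_{4,-1})(Ω₁) = -0.08290 - 0.28295j ; Y_{4,-1}(Ω₂) = -0.11216 + 0.30053j ; Δ = 0.09433 + 0.00682j
  [+0]  conj(Y_{4,0})(Ω₁) = -0.18576 + 0.00000j ; Y_{4,0}(Ω₂) = -0.11846 + 0.00000j ; Δ = 0.02201 + 0.00000j
  [+1]  conj(Y_{4,1})(Ω₁) = 0.08290 - 0.28295j ; Y_{4,1}(Ω₂) = 0.11216 + 0.30053j ; Δ = 0.09433 - 0.00682j
  [+2]  conj(Y_{4,2})(Ω₁) = -0.10453 - 0.06700j ; Y_{4,2}(Ω₂) = -0.04232 + 0.03670j ; Δ = 0.00688 - 0.00100j
  [+3]  conj(Y_{4,3})(Ω₁) = 0.30390 - 0.26429j ; Y_{4,3}(Ω₂) = 0.34328 + 0.18718j ; Δ = 0.15379 - 0.03384j
  [+4]  conj(Y_{4,4})(Ω₁) = 0.11535 + 0.25097j ; Y_{4,4}(Ω₂) = 0.04297 - 0.30053j ; Δ = 0.08038 - 0.02388j
Σ over m = 0.69279 + 0.00000j; ×(4π/9) → 0.96731 + 0.00000j. Real part: 0.967313

0.967313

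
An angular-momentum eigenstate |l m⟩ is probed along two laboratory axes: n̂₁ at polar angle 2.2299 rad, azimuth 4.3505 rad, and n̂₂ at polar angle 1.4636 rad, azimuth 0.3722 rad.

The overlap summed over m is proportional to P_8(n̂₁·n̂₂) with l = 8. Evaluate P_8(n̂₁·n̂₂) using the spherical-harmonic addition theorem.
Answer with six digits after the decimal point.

0.192424

Addition theorem: P_8(cos γ) = (4π/17) Σ_m Y*_{lm}(Ω₁) Y_{lm}(Ω₂), m = −8…8:
  [-8]  conj(Y_{8,-8})(Ω₁) = -0.076250-0.019184i ; Y_{8,-8}(Ω₂) = -0.485626-0.080361i ; Δ = +0.035487+0.015444i
  [-7]  conj(Y_{8,-7})(Ω₁) = -0.139246+0.199924i ; Y_{8,-7}(Ω₂) = -0.182139-0.108239i ; Δ = +0.047002-0.021342i
  [-6]  conj(Y_{8,-6})(Ω₁) = +0.240162+0.350640i ; Y_{8,-6}(Ω₂) = +0.185241+0.237500i ; Δ = -0.038789+0.121991i
  [-5]  conj(Y_{8,-5})(Ω₁) = +0.392273-0.095434i ; Y_{8,-5}(Ω₂) = +0.068412+0.229083i ; Δ = +0.048699+0.083334i
  [-4]  conj(Y_{8,-4})(Ω₁) = +0.006361-0.051352i ; Y_{8,-4}(Ω₂) = +0.019249-0.234225i ; Δ = -0.011906-0.002478i
  [-3]  conj(Y_{8,-3})(Ω₁) = +0.295849+0.155956i ; Y_{8,-3}(Ω₂) = +0.109111-0.223477i ; Δ = +0.067133-0.049099i
  [-2]  conj(Y_{8,-2})(Ω₁) = +0.180343-0.159383i ; Y_{8,-2}(Ω₂) = -0.150271+0.138428i ; Δ = -0.005037+0.048915i
  [-1]  conj(Y_{8,-1})(Ω₁) = +0.083414+0.220344i ; Y_{8,-1}(Ω₂) = -0.234738+0.091641i ; Δ = -0.039773-0.044079i
  [+0]  conj(Y_{8,0})(Ω₁) = +0.280332-0.000000i ; Y_{8,0}(Ω₂) = +0.195064+0.000000i ; Δ = +0.054683+0.000000i
  [+1]  conj(Y_{8,1})(Ω₁) = -0.083414+0.220344i ; Y_{8,1}(Ω₂) = +0.234738+0.091641i ; Δ = -0.039773+0.044079i
  [+2]  conj(Y_{8,2})(Ω₁) = +0.180343+0.159383i ; Y_{8,2}(Ω₂) = -0.150271-0.138428i ; Δ = -0.005037-0.048915i
  [+3]  conj(Y_{8,3})(Ω₁) = -0.295849+0.155956i ; Y_{8,3}(Ω₂) = -0.109111-0.223477i ; Δ = +0.067133+0.049099i
  [+4]  conj(Y_{8,4})(Ω₁) = +0.006361+0.051352i ; Y_{8,4}(Ω₂) = +0.019249+0.234225i ; Δ = -0.011906+0.002478i
  [+5]  conj(Y_{8,5})(Ω₁) = -0.392273-0.095434i ; Y_{8,5}(Ω₂) = -0.068412+0.229083i ; Δ = +0.048699-0.083334i
  [+6]  conj(Y_{8,6})(Ω₁) = +0.240162-0.350640i ; Y_{8,6}(Ω₂) = +0.185241-0.237500i ; Δ = -0.038789-0.121991i
  [+7]  conj(Y_{8,7})(Ω₁) = +0.139246+0.199924i ; Y_{8,7}(Ω₂) = +0.182139-0.108239i ; Δ = +0.047002+0.021342i
  [+8]  conj(Y_{8,8})(Ω₁) = -0.076250+0.019184i ; Y_{8,8}(Ω₂) = -0.485626+0.080361i ; Δ = +0.035487-0.015444i
Σ over m = +0.260315-0.000000i; ×(4π/17) → +0.192424-0.000000i. Real part: 0.192424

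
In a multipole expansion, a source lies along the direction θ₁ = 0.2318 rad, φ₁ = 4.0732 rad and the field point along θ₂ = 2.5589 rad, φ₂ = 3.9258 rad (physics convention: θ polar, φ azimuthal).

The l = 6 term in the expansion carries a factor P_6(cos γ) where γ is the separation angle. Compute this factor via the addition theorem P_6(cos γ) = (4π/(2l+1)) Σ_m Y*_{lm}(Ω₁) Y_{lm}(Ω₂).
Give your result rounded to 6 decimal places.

-0.084809

Expand P_6 via completeness: Σ_{m} conj(Y_{6,m}) at Ω₁ times Y_{6,m} at Ω₂ —
  m=-6: Y*=0.00005 - 0.00005j  Y=-0.00010 + 0.01341j  product 0.00000 + 0.00000j
  m=-5: Y*=0.00006 + 0.00104j  Y=-0.05015 + 0.04955j  product -0.00005 - 0.00005j
  m=-4: Y*=-0.00780 - 0.00517j  Y=-0.21817 - 0.00104j  product 0.00170 + 0.00114j
  m=-3: Y*=0.05363 - 0.01938j  Y=-0.29814 - 0.30028j  product -0.02181 - 0.01033j
  m=-2: Y*=-0.06718 + 0.22316j  Y=0.00105 - 0.44293j  product 0.09878 + 0.02999j
  m=-1: Y*=-0.34024 - 0.45776j  Y=0.01673 - 0.01669j  product -0.01334 - 0.00198j
  m=+0: Y*=0.51825 + 0.00000j  Y=-0.42119 + 0.00000j  product -0.21828 + 0.00000j
  m=+1: Y*=0.34024 - 0.45776j  Y=-0.01673 - 0.01669j  product -0.01334 + 0.00198j
  m=+2: Y*=-0.06718 - 0.22316j  Y=0.00105 + 0.44293j  product 0.09878 - 0.02999j
  m=+3: Y*=-0.05363 - 0.01938j  Y=0.29814 - 0.30028j  product -0.02181 + 0.01033j
  m=+4: Y*=-0.00780 + 0.00517j  Y=-0.21817 + 0.00104j  product 0.00170 - 0.00114j
  m=+5: Y*=-0.00006 + 0.00104j  Y=0.05015 + 0.04955j  product -0.00005 + 0.00005j
  m=+6: Y*=0.00005 + 0.00005j  Y=-0.00010 - 0.01341j  product 0.00000 - 0.00000j
Total Σ_m = -0.08774 - 0.00000j. Multiply by 0.966644: -0.08481 - 0.00000j. P_6(cos γ) = -0.084809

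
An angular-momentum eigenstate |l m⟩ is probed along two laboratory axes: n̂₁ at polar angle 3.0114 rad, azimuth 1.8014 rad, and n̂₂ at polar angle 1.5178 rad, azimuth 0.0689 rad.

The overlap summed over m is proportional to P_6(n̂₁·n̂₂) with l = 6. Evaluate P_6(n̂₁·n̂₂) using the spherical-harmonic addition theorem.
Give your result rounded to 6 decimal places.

-0.277717

Summing Y*_{l m}(θ₁,φ₁)·Y_{l m}(θ₂,φ₂) over m ∈ [−6, 6]; prefactor 4π/(2·6+1) = 0.966644:
  m=-6: -0.00000 - 0.00000j × 0.43868 - 0.19244j = -0.00000 - 0.00000j  (running Σ = -0.00000 - 0.00000j)
  m=-5: 0.00006 - 0.00002j × 0.08285 - 0.02973j = 0.00000 - 0.00000j  (running Σ = 0.00000 - 0.00000j)
  m=-4: 0.00060 + 0.00079j × -0.33086 + 0.09356j = -0.00027 - 0.00021j  (running Σ = -0.00027 - 0.00021j)
  m=-3: -0.00705 + 0.00851j × -0.09985 + 0.02094j = 0.00053 - 0.00100j  (running Σ = 0.00026 - 0.00121j)
  m=-2: -0.07472 - 0.03713j × 0.30554 - 0.04237j = -0.02440 - 0.00818j  (running Σ = -0.02415 - 0.00939j)
  m=-1: 0.08973 - 0.38218j × 0.10688 - 0.00738j = 0.00677 - 0.04151j  (running Σ = -0.01738 - 0.05090j)
  m=0: 0.84386 + 0.00000j × -0.29927 + 0.00000j = -0.25255 + 0.00000j  (running Σ = -0.26992 - 0.05090j)
  m=1: -0.08973 - 0.38218j × -0.10688 - 0.00738j = 0.00677 + 0.04151j  (running Σ = -0.26315 - 0.00939j)
  m=2: -0.07472 + 0.03713j × 0.30554 + 0.04237j = -0.02440 + 0.00818j  (running Σ = -0.28756 - 0.00121j)
  m=3: 0.00705 + 0.00851j × 0.09985 + 0.02094j = 0.00053 + 0.00100j  (running Σ = -0.28703 - 0.00021j)
  m=4: 0.00060 - 0.00079j × -0.33086 - 0.09356j = -0.00027 + 0.00021j  (running Σ = -0.28730 - 0.00000j)
  m=5: -0.00006 - 0.00002j × -0.08285 - 0.02973j = 0.00000 + 0.00000j  (running Σ = -0.28730 - 0.00000j)
  m=6: -0.00000 + 0.00000j × 0.43868 + 0.19244j = -0.00000 + 0.00000j  (running Σ = -0.28730 - 0.00000j)
Accumulated sum -0.28730 - 0.00000j; after 4π/(2l+1) scaling, -0.27772 - 0.00000j ⇒ P_6 = -0.277717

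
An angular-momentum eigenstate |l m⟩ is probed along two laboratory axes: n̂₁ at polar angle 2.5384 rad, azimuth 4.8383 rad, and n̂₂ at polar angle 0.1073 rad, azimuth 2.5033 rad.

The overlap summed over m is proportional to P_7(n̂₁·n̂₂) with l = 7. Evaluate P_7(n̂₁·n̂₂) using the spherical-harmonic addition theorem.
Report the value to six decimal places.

0.406284

Expand P_7 via completeness: Σ_{m} conj(Y_{7,m}) at Ω₁ times Y_{7,m} at Ω₂ —
  term(m=-7) = -0.000000-0.000000i   from Y*(Ω₁)=-0.007294+0.006013i, Y(Ω₂)=+0.000000+0.000000i
  term(m=-6) = -0.000000-0.000000i   from Y*(Ω₁)=+0.037377+0.035204i, Y(Ω₂)=-0.000002-0.000002i
  term(m=-5) = +0.000006-0.000008i   from Y*(Ω₁)=+0.099203-0.136186i, Y(Ω₂)=+0.000061+0.000003i
  term(m=-4) = +0.000343-0.000029i   from Y*(Ω₁)=-0.318825-0.175686i, Y(Ω₂)=-0.000786+0.000525i
  term(m=-3) = +0.003833+0.003374i   from Y*(Ω₁)=-0.178858+0.450766i, Y(Ω₂)=+0.003552-0.009914i
  term(m=-2) = +0.000890+0.020983i   from Y*(Ω₁)=+0.247823+0.063761i, Y(Ω₂)=+0.023799+0.078544i
  term(m=-1) = +0.074035-0.077241i   from Y*(Ω₁)=-0.033207+0.262340i, Y(Ω₂)=-0.324948-0.241077i
  term(m=+0) = +0.326751+0.000000i   from Y*(Ω₁)=+0.353881-0.000000i, Y(Ω₂)=+0.923335+0.000000i
  term(m=+1) = +0.074035+0.077241i   from Y*(Ω₁)=+0.033207+0.262340i, Y(Ω₂)=+0.324948-0.241077i
  term(m=+2) = +0.000890-0.020983i   from Y*(Ω₁)=+0.247823-0.063761i, Y(Ω₂)=+0.023799-0.078544i
  term(m=+3) = +0.003833-0.003374i   from Y*(Ω₁)=+0.178858+0.450766i, Y(Ω₂)=-0.003552-0.009914i
  term(m=+4) = +0.000343+0.000029i   from Y*(Ω₁)=-0.318825+0.175686i, Y(Ω₂)=-0.000786-0.000525i
  term(m=+5) = +0.000006+0.000008i   from Y*(Ω₁)=-0.099203-0.136186i, Y(Ω₂)=-0.000061+0.000003i
  term(m=+6) = -0.000000+0.000000i   from Y*(Ω₁)=+0.037377-0.035204i, Y(Ω₂)=-0.000002+0.000002i
  term(m=+7) = -0.000000+0.000000i   from Y*(Ω₁)=+0.007294+0.006013i, Y(Ω₂)=-0.000000+0.000000i
Accumulated sum +0.484966+0.000000i; after 4π/(2l+1) scaling, +0.406284+0.000000i ⇒ P_7 = 0.406284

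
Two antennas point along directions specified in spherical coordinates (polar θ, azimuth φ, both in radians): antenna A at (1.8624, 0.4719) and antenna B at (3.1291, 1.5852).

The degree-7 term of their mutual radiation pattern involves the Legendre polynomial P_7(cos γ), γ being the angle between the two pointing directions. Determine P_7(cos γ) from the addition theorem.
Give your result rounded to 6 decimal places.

Term-by-term m-sum for l=7 (normalisation 4π/15 = 0.837758):
  m=-7: Y*=-0.36490 - 0.05953j  Y=0.00000 + 0.00000j  product 0.00000 - 0.00000j
  m=-6: Y*=0.39542 - 0.12675j  Y=0.00000 - 0.00000j  product 0.00000 - 0.00000j
  m=-5: Y*=-0.01562 + 0.01552j  Y=-0.00000 - 0.00000j  product 0.00000 + 0.00000j
  m=-4: Y*=-0.10650 + 0.32486j  Y=-0.00000 + 0.00000j  product 0.00000 - 0.00000j
  m=-3: Y*=-0.02219 - 0.14195j  Y=0.00000 + 0.00002j  product 0.00000 - 0.00000j
  m=-2: Y*=-0.16669 - 0.23007j  Y=0.00117 - 0.00003j  product -0.00020 - 0.00026j
  m=-1: Y*=0.16449 + 0.08395j  Y=-0.00073 - 0.05101j  product 0.00416 - 0.00845j
  m=+0: Y*=0.26417 + 0.00000j  Y=-1.09016 + 0.00000j  product -0.28799 + 0.00000j
  m=+1: Y*=-0.16449 + 0.08395j  Y=0.00073 - 0.05101j  product 0.00416 + 0.00845j
  m=+2: Y*=-0.16669 + 0.23007j  Y=0.00117 + 0.00003j  product -0.00020 + 0.00026j
  m=+3: Y*=0.02219 - 0.14195j  Y=-0.00000 + 0.00002j  product 0.00000 + 0.00000j
  m=+4: Y*=-0.10650 - 0.32486j  Y=-0.00000 - 0.00000j  product 0.00000 + 0.00000j
  m=+5: Y*=0.01562 + 0.01552j  Y=0.00000 - 0.00000j  product 0.00000 - 0.00000j
  m=+6: Y*=0.39542 + 0.12675j  Y=0.00000 + 0.00000j  product 0.00000 + 0.00000j
  m=+7: Y*=0.36490 - 0.05953j  Y=-0.00000 + 0.00000j  product 0.00000 + 0.00000j
Accumulated sum -0.28007 - 0.00000j; after 4π/(2l+1) scaling, -0.23463 - 0.00000j ⇒ P_7 = -0.234632

-0.234632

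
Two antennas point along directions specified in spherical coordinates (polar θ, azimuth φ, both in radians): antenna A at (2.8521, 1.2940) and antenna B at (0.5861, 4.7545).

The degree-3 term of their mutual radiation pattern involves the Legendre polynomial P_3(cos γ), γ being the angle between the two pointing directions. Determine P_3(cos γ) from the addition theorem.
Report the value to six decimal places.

Expand P_3 via completeness: Σ_{m} conj(Y_{3,m}) at Ω₁ times Y_{3,m} at Ω₂ —
  m=-3: Y*=-0.00716 - 0.00655j  Y=-0.00890 - 0.07004j  product -0.00039 + 0.00056j
  m=-2: Y*=0.06790 - 0.04196j  Y=-0.25956 + 0.02191j  product -0.01670 + 0.01238j
  m=-1: Y*=0.09057 + 0.31882j  Y=0.01859 + 0.44119j  product -0.13898 + 0.04589j
  m=+0: Y*=-0.56957 + 0.00000j  Y=0.14622 + 0.00000j  product -0.08328 + 0.00000j
  m=+1: Y*=-0.09057 + 0.31882j  Y=-0.01859 + 0.44119j  product -0.13898 - 0.04589j
  m=+2: Y*=0.06790 + 0.04196j  Y=-0.25956 - 0.02191j  product -0.01670 - 0.01238j
  m=+3: Y*=0.00716 - 0.00655j  Y=0.00890 - 0.07004j  product -0.00039 - 0.00056j
Σ over m = -0.39543 - 0.00000j; ×(4π/7) → -0.70988 - 0.00000j. Real part: -0.709880

-0.709880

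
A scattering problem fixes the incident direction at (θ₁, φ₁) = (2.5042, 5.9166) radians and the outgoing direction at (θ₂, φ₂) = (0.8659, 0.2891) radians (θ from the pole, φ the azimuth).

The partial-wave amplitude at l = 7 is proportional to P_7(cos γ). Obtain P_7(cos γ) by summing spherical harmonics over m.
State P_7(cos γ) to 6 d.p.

0.274993

Term-by-term m-sum for l=7 (normalisation 4π/15 = 0.837758):
  [-7]  conj(Y_{7,-7})(Ω₁) = -0.011088-0.007194i ; Y_{7,-7}(Ω₂) = -0.032543-0.066873i ; Δ = -0.000120+0.000976i
  [-6]  conj(Y_{7,-6})(Ω₁) = +0.039277+0.054015i ; Y_{7,-6}(Ω₂) = -0.038603-0.233556i ; Δ = +0.011099-0.011259i
  [-5]  conj(Y_{7,-5})(Ω₁) = -0.052490-0.195635i ; Y_{7,-5}(Ω₂) = +0.052406-0.416066i ; Δ = -0.084148+0.011587i
  [-4]  conj(Y_{7,-4})(Ω₁) = -0.041616+0.396964i ; Y_{7,-4}(Ω₂) = +0.158394-0.360094i ; Δ = +0.136352+0.077862i
  [-3]  conj(Y_{7,-3})(Ω₁) = +0.211866-0.416015i ; Y_{7,-3}(Ω₂) = +0.015713-0.018523i ; Δ = -0.004377-0.010461i
  [-2]  conj(Y_{7,-2})(Ω₁) = -0.119291+0.107438i ; Y_{7,-2}(Ω₂) = -0.294363+0.192101i ; Δ = +0.014476-0.054542i
  [-1]  conj(Y_{7,-1})(Ω₁) = -0.309215+0.118720i ; Y_{7,-1}(Ω₂) = -0.178413+0.053066i ; Δ = +0.048868-0.037590i
  [+0]  conj(Y_{7,0})(Ω₁) = +0.277193-0.000000i ; Y_{7,0}(Ω₂) = +0.302847+0.000000i ; Δ = +0.083947+0.000000i
  [+1]  conj(Y_{7,1})(Ω₁) = +0.309215+0.118720i ; Y_{7,1}(Ω₂) = +0.178413+0.053066i ; Δ = +0.048868+0.037590i
  [+2]  conj(Y_{7,2})(Ω₁) = -0.119291-0.107438i ; Y_{7,2}(Ω₂) = -0.294363-0.192101i ; Δ = +0.014476+0.054542i
  [+3]  conj(Y_{7,3})(Ω₁) = -0.211866-0.416015i ; Y_{7,3}(Ω₂) = -0.015713-0.018523i ; Δ = -0.004377+0.010461i
  [+4]  conj(Y_{7,4})(Ω₁) = -0.041616-0.396964i ; Y_{7,4}(Ω₂) = +0.158394+0.360094i ; Δ = +0.136352-0.077862i
  [+5]  conj(Y_{7,5})(Ω₁) = +0.052490-0.195635i ; Y_{7,5}(Ω₂) = -0.052406-0.416066i ; Δ = -0.084148-0.011587i
  [+6]  conj(Y_{7,6})(Ω₁) = +0.039277-0.054015i ; Y_{7,6}(Ω₂) = -0.038603+0.233556i ; Δ = +0.011099+0.011259i
  [+7]  conj(Y_{7,7})(Ω₁) = +0.011088-0.007194i ; Y_{7,7}(Ω₂) = +0.032543-0.066873i ; Δ = -0.000120-0.000976i
Total Σ_m = +0.328248+0.000000i. Multiply by 0.837758: +0.274993+0.000000i. P_7(cos γ) = 0.274993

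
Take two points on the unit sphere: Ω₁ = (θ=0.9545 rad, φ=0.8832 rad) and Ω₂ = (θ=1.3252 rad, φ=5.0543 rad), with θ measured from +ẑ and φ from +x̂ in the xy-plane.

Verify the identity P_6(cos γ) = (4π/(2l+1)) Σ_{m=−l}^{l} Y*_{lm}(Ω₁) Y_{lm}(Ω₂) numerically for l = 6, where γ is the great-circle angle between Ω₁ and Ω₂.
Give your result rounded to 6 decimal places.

0.061141

Addition theorem: P_6(cos γ) = (4π/13) Σ_m Y*_{lm}(Ω₁) Y_{lm}(Ω₂), m = −6…6:
  term(m=-6) = 0.05707 + 0.00608j   from Y*(Ω₁)=0.07898 - 0.11878j, Y(Ω₂)=0.18605 + 0.35678j
  term(m=-5) = -0.05155 - 0.11089j   from Y*(Ω₁)=-0.10222 - 0.33474j, Y(Ω₂)=0.34603 - 0.04832j
  term(m=-4) = 0.02618 - 0.03873j   from Y*(Ω₁)=-0.39124 - 0.16137j, Y(Ω₂)=-0.02229 + 0.10819j
  term(m=-3) = -0.04685 - 0.00249j   from Y*(Ω₁)=-0.12175 + 0.06525j, Y(Ω₂)=0.29042 + 0.17609j
  term(m=-2) = 0.00213 + 0.00400j   from Y*(Ω₁)=0.05607 - 0.28300j, Y(Ω₂)=-0.01218 + 0.00992j
  term(m=-1) = 0.04355 - 0.07243j   from Y*(Ω₁)=-0.16520 - 0.20114j, Y(Ω₂)=0.10887 + 0.30590j
  term(m=+0) = 0.00220 + 0.00000j   from Y*(Ω₁)=0.22465 + 0.00000j, Y(Ω₂)=0.00979 + 0.00000j
  term(m=+1) = 0.04355 + 0.07243j   from Y*(Ω₁)=0.16520 - 0.20114j, Y(Ω₂)=-0.10887 + 0.30590j
  term(m=+2) = 0.00213 - 0.00400j   from Y*(Ω₁)=0.05607 + 0.28300j, Y(Ω₂)=-0.01218 - 0.00992j
  term(m=+3) = -0.04685 + 0.00249j   from Y*(Ω₁)=0.12175 + 0.06525j, Y(Ω₂)=-0.29042 + 0.17609j
  term(m=+4) = 0.02618 + 0.03873j   from Y*(Ω₁)=-0.39124 + 0.16137j, Y(Ω₂)=-0.02229 - 0.10819j
  term(m=+5) = -0.05155 + 0.11089j   from Y*(Ω₁)=0.10222 - 0.33474j, Y(Ω₂)=-0.34603 - 0.04832j
  term(m=+6) = 0.05707 - 0.00608j   from Y*(Ω₁)=0.07898 + 0.11878j, Y(Ω₂)=0.18605 - 0.35678j
Total Σ_m = 0.06325 + 0.00000j. Multiply by 0.966644: 0.06114 + 0.00000j. P_6(cos γ) = 0.061141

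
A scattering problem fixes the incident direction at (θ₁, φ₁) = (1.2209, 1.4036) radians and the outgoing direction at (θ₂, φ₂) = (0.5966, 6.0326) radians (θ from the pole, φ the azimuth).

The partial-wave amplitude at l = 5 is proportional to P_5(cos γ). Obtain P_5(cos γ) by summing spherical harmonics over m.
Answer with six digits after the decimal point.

Summing Y*_{l m}(θ₁,φ₁)·Y_{l m}(θ₂,φ₂) over m ∈ [−5, 5]; prefactor 4π/(2·5+1) = 1.142397:
  m=-5: (0.251937, 0.227656) × (0.008121, 0.024681) = (-0.003573, 0.008067)  (running Σ = (-0.003573, 0.008067))
  m=-4: (0.307422, -0.242949) × (0.065126, 0.101953) = (0.044791, 0.015520)  (running Σ = (0.041218, 0.023587))
  m=-3: (-0.007944, -0.014487) × (0.231215, 0.216158) = (0.001295, -0.005067)  (running Σ = (0.042512, 0.018520))
  m=-2: (0.313566, -0.108945) × (0.408709, 0.223900) = (0.152550, 0.025681)  (running Σ = (0.195062, 0.044201))
  m=-1: (-0.017784, -0.105374) × (0.218610, 0.055957) = (0.002009, -0.024031)  (running Σ = (0.197071, 0.020170))
  m=0: (0.306458, -0.000000) × (-0.328893, 0.000000) = (-0.100792, 0.000000)  (running Σ = (0.096279, 0.020170))
  m=1: (0.017784, -0.105374) × (-0.218610, 0.055957) = (0.002009, 0.024031)  (running Σ = (0.098288, 0.044201))
  m=2: (0.313566, 0.108945) × (0.408709, -0.223900) = (0.152550, -0.025681)  (running Σ = (0.250838, 0.018520))
  m=3: (0.007944, -0.014487) × (-0.231215, 0.216158) = (0.001295, 0.005067)  (running Σ = (0.252133, 0.023587))
  m=4: (0.307422, 0.242949) × (0.065126, -0.101953) = (0.044791, -0.015520)  (running Σ = (0.296923, 0.008067))
  m=5: (-0.251937, 0.227656) × (-0.008121, 0.024681) = (-0.003573, -0.008067)  (running Σ = (0.293350, 0.000000))
Σ over m = (0.293350, 0.000000); ×(4π/11) → (0.335123, 0.000000). Real part: 0.335123

0.335123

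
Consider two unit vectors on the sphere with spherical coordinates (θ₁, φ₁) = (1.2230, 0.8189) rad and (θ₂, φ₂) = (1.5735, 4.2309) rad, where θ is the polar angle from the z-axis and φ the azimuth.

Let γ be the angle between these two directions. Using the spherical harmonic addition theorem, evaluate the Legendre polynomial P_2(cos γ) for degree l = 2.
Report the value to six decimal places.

0.733653

Summing Y*_{l m}(θ₁,φ₁)·Y_{l m}(θ₂,φ₂) over m ∈ [−2, 2]; prefactor 4π/(2·2+1) = 2.513274:
  m=-2: -0.02286 + 0.34064j × -0.22059 - 0.31709j = 0.11305 - 0.06789j  (running Σ = 0.11305 - 0.06789j)
  m=-1: 0.16908 + 0.18080j × 0.00097 - 0.00185j = 0.00050 - 0.00014j  (running Σ = 0.11355 - 0.06803j)
  m=0: -0.20548 + 0.00000j × -0.31538 + 0.00000j = 0.06481 + 0.00000j  (running Σ = 0.17836 - 0.06803j)
  m=1: -0.16908 + 0.18080j × -0.00097 - 0.00185j = 0.00050 + 0.00014j  (running Σ = 0.17886 - 0.06789j)
  m=2: -0.02286 - 0.34064j × -0.22059 + 0.31709j = 0.11305 + 0.06789j  (running Σ = 0.29191 + 0.00000j)
Σ over m = 0.29191 + 0.00000j; ×(4π/5) → 0.73365 + 0.00000j. Real part: 0.733653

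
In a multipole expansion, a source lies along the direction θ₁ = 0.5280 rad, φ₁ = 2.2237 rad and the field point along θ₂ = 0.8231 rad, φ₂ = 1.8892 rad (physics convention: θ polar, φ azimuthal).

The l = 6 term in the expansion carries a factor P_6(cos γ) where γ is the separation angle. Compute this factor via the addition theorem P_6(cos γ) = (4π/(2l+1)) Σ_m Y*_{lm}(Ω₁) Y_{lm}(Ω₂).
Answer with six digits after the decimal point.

0.037207

Expand P_6 via completeness: Σ_{m} conj(Y_{6,m}) at Ω₁ times Y_{6,m} at Ω₂ —
  m=-6: (0.005639, 0.005532) × (0.025014, 0.070797) = (-0.000251, 0.000538)  (running Σ = (-0.000251, 0.000538))
  m=-5: (0.005753, -0.046566) × (-0.241143, 0.005118) = (-0.001149, 0.011258)  (running Σ = (-0.001400, 0.011796))
  m=-4: (-0.142952, 0.083754) × (0.123396, -0.402925) = (0.016107, 0.067934)  (running Σ = (0.014707, 0.079730))
  m=-3: (0.346891, 0.141746) × (0.297342, 0.210300) = (0.073336, 0.115098)  (running Σ = (0.088043, 0.194828))
  m=-2: (-0.128662, -0.474119) × (0.037757, -0.027925) = (-0.018097, -0.014308)  (running Σ = (0.069946, 0.180520))
  m=-1: (-0.107662, 0.140772) × (0.116783, 0.354297) = (-0.062448, -0.021705)  (running Σ = (0.007498, 0.158815))
  m=0: (-0.385653, -0.000000) × (-0.060926, 0.000000) = (0.023496, 0.000000)  (running Σ = (0.030994, 0.158815))
  m=1: (0.107662, 0.140772) × (-0.116783, 0.354297) = (-0.062448, 0.021705)  (running Σ = (-0.031454, 0.180520))
  m=2: (-0.128662, 0.474119) × (0.037757, 0.027925) = (-0.018097, 0.014308)  (running Σ = (-0.049552, 0.194828))
  m=3: (-0.346891, 0.141746) × (-0.297342, 0.210300) = (0.073336, -0.115098)  (running Σ = (0.023784, 0.079730))
  m=4: (-0.142952, -0.083754) × (0.123396, 0.402925) = (0.016107, -0.067934)  (running Σ = (0.039891, 0.011796))
  m=5: (-0.005753, -0.046566) × (0.241143, 0.005118) = (-0.001149, -0.011258)  (running Σ = (0.038742, 0.000538))
  m=6: (0.005639, -0.005532) × (0.025014, -0.070797) = (-0.000251, -0.000538)  (running Σ = (0.038491, 0.000000))
Accumulated sum (0.038491, 0.000000); after 4π/(2l+1) scaling, (0.037207, 0.000000) ⇒ P_6 = 0.037207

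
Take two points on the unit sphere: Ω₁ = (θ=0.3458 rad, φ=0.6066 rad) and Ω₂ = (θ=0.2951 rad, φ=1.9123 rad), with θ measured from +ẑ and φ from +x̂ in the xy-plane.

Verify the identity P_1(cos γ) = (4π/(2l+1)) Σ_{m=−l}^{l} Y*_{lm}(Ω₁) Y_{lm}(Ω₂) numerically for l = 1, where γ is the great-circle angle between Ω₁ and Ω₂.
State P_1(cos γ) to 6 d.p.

0.925964

Summing Y*_{l m}(θ₁,φ₁)·Y_{l m}(θ₂,φ₂) over m ∈ [−1, 1]; prefactor 4π/(2·1+1) = 4.188790:
  m=-1: Y*=+0.096212+0.066759i  Y=-0.033652-0.094679i  product +0.003083-0.011356i
  m=+0: Y*=+0.459679-0.000000i  Y=+0.467482+0.000000i  product +0.214892+0.000000i
  m=+1: Y*=-0.096212+0.066759i  Y=+0.033652-0.094679i  product +0.003083+0.011356i
Σ over m = +0.221058+0.000000i; ×(4π/3) → +0.925964+0.000000i. Real part: 0.925964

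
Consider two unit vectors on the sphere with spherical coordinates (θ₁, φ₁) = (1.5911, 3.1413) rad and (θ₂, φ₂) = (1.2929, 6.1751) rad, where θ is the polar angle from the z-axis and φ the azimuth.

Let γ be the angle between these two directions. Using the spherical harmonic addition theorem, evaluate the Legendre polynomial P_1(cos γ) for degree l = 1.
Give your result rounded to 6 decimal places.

-0.961426

Expand P_1 via completeness: Σ_{m} conj(Y_{1,m}) at Ω₁ times Y_{1,m} at Ω₂ —
  term(m=-1) = (-0.114097, -0.012347)   from Y*(Ω₁)=(-0.345423, 0.000101), Y(Ω₂)=(0.330300, 0.035840)
  term(m=+0) = (-0.001330, -0.000000)   from Y*(Ω₁)=(-0.009920, -0.000000), Y(Ω₂)=(0.134040, 0.000000)
  term(m=+1) = (-0.114097, 0.012347)   from Y*(Ω₁)=(0.345423, 0.000101), Y(Ω₂)=(-0.330300, 0.035840)
Σ over m = (-0.229524, 0.000000); ×(4π/3) → (-0.961426, 0.000000). Real part: -0.961426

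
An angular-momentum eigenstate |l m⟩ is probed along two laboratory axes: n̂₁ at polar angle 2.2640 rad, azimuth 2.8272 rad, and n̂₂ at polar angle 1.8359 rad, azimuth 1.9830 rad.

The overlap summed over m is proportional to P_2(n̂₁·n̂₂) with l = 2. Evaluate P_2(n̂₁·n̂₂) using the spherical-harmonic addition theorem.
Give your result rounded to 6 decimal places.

0.154544

Addition theorem: P_2(cos γ) = (4π/5) Σ_m Y*_{lm}(Ω₁) Y_{lm}(Ω₂), m = −2…2:
  term(m=-2) = -0.00965 + 0.08165j   from Y*(Ω₁)=0.18484 - 0.13442j, Y(Ω₂)=-0.24427 + 0.26411j
  term(m=-1) = 0.04928 + 0.05544j   from Y*(Ω₁)=0.36111 - 0.11743j, Y(Ω₂)=0.07826 + 0.17898j
  term(m=+0) = -0.01777 + 0.00000j   from Y*(Ω₁)=0.07096 + 0.00000j, Y(Ω₂)=-0.25044 + 0.00000j
  term(m=+1) = 0.04928 - 0.05544j   from Y*(Ω₁)=-0.36111 - 0.11743j, Y(Ω₂)=-0.07826 + 0.17898j
  term(m=+2) = -0.00965 - 0.08165j   from Y*(Ω₁)=0.18484 + 0.13442j, Y(Ω₂)=-0.24427 - 0.26411j
Total Σ_m = 0.06149 + 0.00000j. Multiply by 2.513274: 0.15454 + 0.00000j. P_2(cos γ) = 0.154544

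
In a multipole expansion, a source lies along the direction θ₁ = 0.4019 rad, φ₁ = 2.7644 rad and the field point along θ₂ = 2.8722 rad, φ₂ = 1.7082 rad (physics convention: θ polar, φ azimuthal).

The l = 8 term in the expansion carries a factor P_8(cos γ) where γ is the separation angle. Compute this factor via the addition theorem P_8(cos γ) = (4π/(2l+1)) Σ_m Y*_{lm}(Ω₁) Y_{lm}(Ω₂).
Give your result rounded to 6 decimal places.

Addition theorem: P_8(cos γ) = (4π/17) Σ_m Y*_{lm}(Ω₁) Y_{lm}(Ω₂), m = −8…8:
  m=-8: Y*=-0.00028 - 0.00003j  Y=0.00001 - 0.00001j  product -0.00000 + 0.00000j
  m=-7: Y*=0.00233 + 0.00128j  Y=-0.00015 - 0.00011j  product -0.00000 - 0.00000j
  m=-6: Y*=-0.01008 - 0.01215j  Y=-0.00118 + 0.00127j  product 0.00003 + 0.00000j
  m=-5: Y*=0.02062 + 0.06324j  Y=0.00726 + 0.00885j  product -0.00041 + 0.00064j
  m=-4: Y*=0.01257 - 0.20244j  Y=0.04770 - 0.02922j  product -0.00532 - 0.01002j
  m=-3: Y*=-0.18325 + 0.39003j  Y=-0.07957 - 0.18197j  product 0.08555 + 0.00231j
  m=-2: Y*=0.40472 - 0.38037j  Y=-0.45997 + 0.12969j  product -0.13683 + 0.22745j
  m=-1: Y*=-0.19180 + 0.07598j  Y=0.08693 + 0.62870j  product -0.06444 - 0.11398j
  m=+0: Y*=-0.43324 + 0.00000j  Y=0.07058 + 0.00000j  product -0.03058 + 0.00000j
  m=+1: Y*=0.19180 + 0.07598j  Y=-0.08693 + 0.62870j  product -0.06444 + 0.11398j
  m=+2: Y*=0.40472 + 0.38037j  Y=-0.45997 - 0.12969j  product -0.13683 - 0.22745j
  m=+3: Y*=0.18325 + 0.39003j  Y=0.07957 - 0.18197j  product 0.08555 - 0.00231j
  m=+4: Y*=0.01257 + 0.20244j  Y=0.04770 + 0.02922j  product -0.00532 + 0.01002j
  m=+5: Y*=-0.02062 + 0.06324j  Y=-0.00726 + 0.00885j  product -0.00041 - 0.00064j
  m=+6: Y*=-0.01008 + 0.01215j  Y=-0.00118 - 0.00127j  product 0.00003 - 0.00000j
  m=+7: Y*=-0.00233 + 0.00128j  Y=0.00015 - 0.00011j  product -0.00000 + 0.00000j
  m=+8: Y*=-0.00028 + 0.00003j  Y=0.00001 + 0.00001j  product -0.00000 - 0.00000j
Σ over m = -0.27342 + 0.00000j; ×(4π/17) → -0.20211 + 0.00000j. Real part: -0.202114

-0.202114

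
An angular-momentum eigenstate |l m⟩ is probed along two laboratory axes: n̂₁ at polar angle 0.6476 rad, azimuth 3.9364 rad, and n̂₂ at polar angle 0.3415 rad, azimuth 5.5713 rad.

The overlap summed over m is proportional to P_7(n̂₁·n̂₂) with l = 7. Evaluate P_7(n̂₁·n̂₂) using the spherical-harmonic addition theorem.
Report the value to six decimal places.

Addition theorem: P_7(cos γ) = (4π/15) Σ_m Y*_{lm}(Ω₁) Y_{lm}(Ω₂), m = −7…7:
  [-7]  conj(Y_{7,-7})(Ω₁) = -0.010937+0.009583i ; Y_{7,-7}(Ω₂) = +0.000063-0.000228i ; Δ = +0.000001+0.000003i
  [-6]  conj(Y_{7,-6})(Ω₁) = +0.004059-0.071815i ; Y_{7,-6}(Ω₂) = -0.001062-0.002249i ; Δ = -0.000166+0.000067i
  [-5]  conj(Y_{7,-5})(Ω₁) = +0.143442+0.157616i ; Y_{7,-5}(Ω₂) = -0.014894-0.006613i ; Δ = -0.001094-0.003296i
  [-4]  conj(Y_{7,-4})(Ω₁) = -0.408152-0.015369i ; Y_{7,-4}(Ω₂) = -0.071113+0.021535i ; Δ = +0.029356-0.007697i
  [-3]  conj(Y_{7,-3})(Ω₁) = +0.333193-0.314894i ; Y_{7,-3}(Ω₂) = -0.127071+0.200510i ; Δ = +0.020800+0.106823i
  [-2]  conj(Y_{7,-2})(Ω₁) = -0.002467+0.131096i ; Y_{7,-2}(Ω₂) = +0.072812+0.491659i ; Δ = -0.064634+0.008332i
  [-1]  conj(Y_{7,-1})(Ω₁) = +0.242898+0.247513i ; Y_{7,-1}(Ω₂) = +0.403369+0.348032i ; Δ = +0.011835+0.184375i
  [+0]  conj(Y_{7,0})(Ω₁) = -0.251285-0.000000i ; Y_{7,0}(Ω₂) = -0.087458+0.000000i ; Δ = +0.021977+0.000000i
  [+1]  conj(Y_{7,1})(Ω₁) = -0.242898+0.247513i ; Y_{7,1}(Ω₂) = -0.403369+0.348032i ; Δ = +0.011835-0.184375i
  [+2]  conj(Y_{7,2})(Ω₁) = -0.002467-0.131096i ; Y_{7,2}(Ω₂) = +0.072812-0.491659i ; Δ = -0.064634-0.008332i
  [+3]  conj(Y_{7,3})(Ω₁) = -0.333193-0.314894i ; Y_{7,3}(Ω₂) = +0.127071+0.200510i ; Δ = +0.020800-0.106823i
  [+4]  conj(Y_{7,4})(Ω₁) = -0.408152+0.015369i ; Y_{7,4}(Ω₂) = -0.071113-0.021535i ; Δ = +0.029356+0.007697i
  [+5]  conj(Y_{7,5})(Ω₁) = -0.143442+0.157616i ; Y_{7,5}(Ω₂) = +0.014894-0.006613i ; Δ = -0.001094+0.003296i
  [+6]  conj(Y_{7,6})(Ω₁) = +0.004059+0.071815i ; Y_{7,6}(Ω₂) = -0.001062+0.002249i ; Δ = -0.000166-0.000067i
  [+7]  conj(Y_{7,7})(Ω₁) = +0.010937+0.009583i ; Y_{7,7}(Ω₂) = -0.000063-0.000228i ; Δ = +0.000001-0.000003i
Total Σ_m = +0.014174-0.000000i. Multiply by 0.837758: +0.011875-0.000000i. P_7(cos γ) = 0.011875

0.011875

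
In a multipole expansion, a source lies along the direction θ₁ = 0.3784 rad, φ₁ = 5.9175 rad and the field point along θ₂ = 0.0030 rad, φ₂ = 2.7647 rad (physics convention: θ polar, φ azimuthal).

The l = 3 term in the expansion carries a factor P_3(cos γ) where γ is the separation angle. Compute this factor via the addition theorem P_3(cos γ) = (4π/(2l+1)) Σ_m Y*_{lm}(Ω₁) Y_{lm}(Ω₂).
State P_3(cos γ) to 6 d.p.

Summing Y*_{l m}(θ₁,φ₁)·Y_{l m}(θ₂,φ₂) over m ∈ [−3, 3]; prefactor 4π/(2·3+1) = 1.795196:
  m=-3: Y*=(0.009597, -0.018720)  Y=(-0.000000, -0.000000)  product (-0.000000, -0.000000)
  m=-2: Y*=(0.096467, -0.086568)  Y=(0.000007, 0.000006)  product (0.000001, 0.000000)
  m=-1: Y*=(0.369909, -0.141641)  Y=(-0.003606, -0.001427)  product (-0.001536, -0.000017)
  m=+0: Y*=(0.456910, -0.000000)  Y=(0.746333, 0.000000)  product (0.341007, 0.000000)
  m=+1: Y*=(-0.369909, -0.141641)  Y=(0.003606, -0.001427)  product (-0.001536, 0.000017)
  m=+2: Y*=(0.096467, 0.086568)  Y=(0.000007, -0.000006)  product (0.000001, -0.000000)
  m=+3: Y*=(-0.009597, -0.018720)  Y=(0.000000, -0.000000)  product (-0.000000, 0.000000)
Accumulated sum (0.337937, 0.000000); after 4π/(2l+1) scaling, (0.606664, 0.000000) ⇒ P_3 = 0.606664

0.606664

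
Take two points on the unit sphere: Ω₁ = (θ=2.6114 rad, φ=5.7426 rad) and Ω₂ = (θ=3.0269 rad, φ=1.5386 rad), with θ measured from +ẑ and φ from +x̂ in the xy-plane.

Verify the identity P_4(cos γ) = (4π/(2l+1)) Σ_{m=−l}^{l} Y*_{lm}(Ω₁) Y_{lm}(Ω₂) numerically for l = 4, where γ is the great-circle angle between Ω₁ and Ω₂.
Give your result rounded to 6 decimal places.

Addition theorem: P_4(cos γ) = (4π/9) Σ_m Y*_{lm}(Ω₁) Y_{lm}(Ω₂), m = −4…4:
  m=-4: -0.016139-0.024023i × +0.000075+0.000010i = -0.000001-0.000002i  (running Σ = -0.000001-0.000002i)
  m=-3: +0.007113+0.139466i × +0.000180-0.001855i = +0.000260+0.000012i  (running Σ = +0.000259+0.000010i)
  m=-2: +0.169376-0.317834i × -0.025832-0.001666i = -0.004905+0.007928i  (running Σ = -0.004646+0.007938i)
  m=-1: -0.391069+0.234730i × -0.006767+0.210100i = -0.046671-0.083752i  (running Σ = -0.051316-0.075814i)
  m=0: +0.006313-0.000000i × +0.791501+0.000000i = +0.004997+0.000000i  (running Σ = -0.046319-0.075814i)
  m=1: +0.391069+0.234730i × +0.006767+0.210100i = -0.046671+0.083752i  (running Σ = -0.092990+0.007938i)
  m=2: +0.169376+0.317834i × -0.025832+0.001666i = -0.004905-0.007928i  (running Σ = -0.097895+0.000010i)
  m=3: -0.007113+0.139466i × -0.000180-0.001855i = +0.000260-0.000012i  (running Σ = -0.097635-0.000002i)
  m=4: -0.016139+0.024023i × +0.000075-0.000010i = -0.000001+0.000002i  (running Σ = -0.097636+0.000000i)
Total Σ_m = -0.097636+0.000000i. Multiply by 1.396263: -0.136325+0.000000i. P_4(cos γ) = -0.136325

-0.136325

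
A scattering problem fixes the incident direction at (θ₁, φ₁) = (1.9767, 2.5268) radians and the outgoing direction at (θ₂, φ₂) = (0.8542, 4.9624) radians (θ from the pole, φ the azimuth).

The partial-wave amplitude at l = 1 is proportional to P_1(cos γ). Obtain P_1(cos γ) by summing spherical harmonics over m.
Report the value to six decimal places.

-0.786526

Expand P_1 via completeness: Σ_{m} conj(Y_{1,m}) at Ω₁ times Y_{1,m} at Ω₂ —
  [-1]  conj(Y_{1,-1})(Ω₁) = -0.259299+0.183085i ; Y_{1,-1}(Ω₂) = +0.064456+0.252419i ; Δ = -0.062928-0.053651i
  [+0]  conj(Y_{1,0})(Ω₁) = -0.192924-0.000000i ; Y_{1,0}(Ω₂) = +0.320925+0.000000i ; Δ = -0.061914-0.000000i
  [+1]  conj(Y_{1,1})(Ω₁) = +0.259299+0.183085i ; Y_{1,1}(Ω₂) = -0.064456+0.252419i ; Δ = -0.062928+0.053651i
Σ over m = -0.187769+0.000000i; ×(4π/3) → -0.786526+0.000000i. Real part: -0.786526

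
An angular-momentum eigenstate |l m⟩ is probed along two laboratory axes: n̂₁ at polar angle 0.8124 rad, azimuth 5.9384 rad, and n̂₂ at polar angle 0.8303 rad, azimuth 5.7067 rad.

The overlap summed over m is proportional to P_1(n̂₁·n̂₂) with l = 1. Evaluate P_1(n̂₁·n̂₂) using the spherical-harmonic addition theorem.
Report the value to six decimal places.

Addition theorem: P_1(cos γ) = (4π/3) Σ_m Y*_{lm}(Ω₁) Y_{lm}(Ω₂), m = −1…1:
  term(m=-1) = +0.062252+0.014688i   from Y*(Ω₁)=+0.236047-0.084772i, Y(Ω₂)=+0.213805+0.139007i
  term(m=+0) = +0.110772+0.000000i   from Y*(Ω₁)=+0.336040-0.000000i, Y(Ω₂)=+0.329638+0.000000i
  term(m=+1) = +0.062252-0.014688i   from Y*(Ω₁)=-0.236047-0.084772i, Y(Ω₂)=-0.213805+0.139007i
Total Σ_m = +0.235276+0.000000i. Multiply by 4.188790: +0.985521+0.000000i. P_1(cos γ) = 0.985521

0.985521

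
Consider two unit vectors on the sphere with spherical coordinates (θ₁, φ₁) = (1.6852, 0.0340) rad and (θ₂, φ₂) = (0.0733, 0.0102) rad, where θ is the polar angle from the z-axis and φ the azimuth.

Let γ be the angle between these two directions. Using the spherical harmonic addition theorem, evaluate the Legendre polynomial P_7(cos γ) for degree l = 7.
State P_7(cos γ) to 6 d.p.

Summing Y*_{l m}(θ₁,φ₁)·Y_{l m}(θ₂,φ₂) over m ∈ [−7, 7]; prefactor 4π/(2·7+1) = 0.837758:
  m=-7: 0.46414 + 0.11260j × 0.00000 - 0.00000j = 0.00000 + 0.00000j  (running Σ = 0.00000 + 0.00000j)
  m=-6: -0.20108 - 0.04160j × 0.00000 - 0.00000j = -0.00000 - 0.00000j  (running Σ = -0.00000 - 0.00000j)
  m=-5: -0.29069 - 0.04990j × 0.00001 - 0.00000j = -0.00000 - 0.00000j  (running Σ = -0.00000 - 0.00000j)
  m=-4: 0.22885 + 0.03132j × 0.00021 - 0.00001j = 0.00005 + 0.00000j  (running Σ = 0.00005 + 0.00000j)
  m=-3: 0.23355 + 0.02391j × 0.00342 - 0.00010j = 0.00080 + 0.00006j  (running Σ = 0.00085 + 0.00006j)
  m=-2: -0.23902 - 0.01628j × 0.03938 - 0.00080j = -0.00942 - 0.00045j  (running Σ = -0.00858 - 0.00039j)
  m=-1: -0.21080 - 0.00717j × 0.28863 - 0.00294j = -0.06086 - 0.00145j  (running Σ = -0.06944 - 0.00184j)
  m=0: 0.24174 + 0.00000j × 1.01188 + 0.00000j = 0.24461 + 0.00000j  (running Σ = 0.17517 - 0.00184j)
  m=1: 0.21080 - 0.00717j × -0.28863 - 0.00294j = -0.06086 + 0.00145j  (running Σ = 0.11430 - 0.00039j)
  m=2: -0.23902 + 0.01628j × 0.03938 + 0.00080j = -0.00942 + 0.00045j  (running Σ = 0.10488 + 0.00006j)
  m=3: -0.23355 + 0.02391j × -0.00342 - 0.00010j = 0.00080 - 0.00006j  (running Σ = 0.10568 + 0.00000j)
  m=4: 0.22885 - 0.03132j × 0.00021 + 0.00001j = 0.00005 - 0.00000j  (running Σ = 0.10573 - 0.00000j)
  m=5: 0.29069 - 0.04990j × -0.00001 - 0.00000j = -0.00000 + 0.00000j  (running Σ = 0.10572 - 0.00000j)
  m=6: -0.20108 + 0.04160j × 0.00000 + 0.00000j = -0.00000 + 0.00000j  (running Σ = 0.10572 + 0.00000j)
  m=7: -0.46414 + 0.11260j × -0.00000 - 0.00000j = 0.00000 - 0.00000j  (running Σ = 0.10572 + 0.00000j)
Accumulated sum 0.10572 + 0.00000j; after 4π/(2l+1) scaling, 0.08857 + 0.00000j ⇒ P_7 = 0.088571

0.088571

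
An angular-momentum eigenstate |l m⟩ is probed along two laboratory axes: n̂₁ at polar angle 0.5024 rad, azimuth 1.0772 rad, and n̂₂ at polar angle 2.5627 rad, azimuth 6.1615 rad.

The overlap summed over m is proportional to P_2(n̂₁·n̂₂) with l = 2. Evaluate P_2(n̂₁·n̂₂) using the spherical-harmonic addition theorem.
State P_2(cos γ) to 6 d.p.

0.110369

Addition theorem: P_2(cos γ) = (4π/5) Σ_m Y*_{lm}(Ω₁) Y_{lm}(Ω₂), m = −2…2:
  m=-2: -0.049354+0.074741i × +0.112211+0.027861i = -0.007620+0.007012i  (running Σ = -0.007620+0.007012i)
  m=-1: +0.154475+0.287119i × -0.351179-0.042945i = -0.041918-0.107464i  (running Σ = -0.049538-0.100452i)
  m=0: +0.411392-0.000000i × +0.347578+0.000000i = +0.142991+0.000000i  (running Σ = +0.093453-0.100452i)
  m=1: -0.154475+0.287119i × +0.351179-0.042945i = -0.041918+0.107464i  (running Σ = +0.051535+0.007012i)
  m=2: -0.049354-0.074741i × +0.112211-0.027861i = -0.007620-0.007012i  (running Σ = +0.043915+0.000000i)
Accumulated sum +0.043915+0.000000i; after 4π/(2l+1) scaling, +0.110369+0.000000i ⇒ P_2 = 0.110369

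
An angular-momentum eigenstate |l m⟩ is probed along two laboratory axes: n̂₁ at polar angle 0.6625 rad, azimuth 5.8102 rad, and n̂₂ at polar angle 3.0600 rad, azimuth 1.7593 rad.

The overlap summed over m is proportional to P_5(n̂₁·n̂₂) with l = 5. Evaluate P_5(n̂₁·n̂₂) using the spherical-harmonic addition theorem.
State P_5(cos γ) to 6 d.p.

Expand P_5 via completeness: Σ_{m} conj(Y_{5,m}) at Ω₁ times Y_{5,m} at Ω₂ —
  [-5]  conj(Y_{5,-5})(Ω₁) = -0.02915 - 0.02864j ; Y_{5,-5}(Ω₂) = -0.00000 - 0.00000j ; Δ = 0.00000 + 0.00000j
  [-4]  conj(Y_{5,-4})(Ω₁) = -0.05229 - 0.15717j ; Y_{5,-4}(Ω₂) = -0.00005 + 0.00004j ; Δ = 0.00001 + 0.00001j
  [-3]  conj(Y_{5,-3})(Ω₁) = 0.05595 - 0.36566j ; Y_{5,-3}(Ω₂) = 0.00080 + 0.00126j ; Δ = 0.00050 - 0.00022j
  [-2]  conj(Y_{5,-2})(Ω₁) = 0.25580 - 0.35468j ; Y_{5,-2}(Ω₂) = 0.02066 - 0.00818j ; Δ = 0.00238 - 0.00942j
  [-1]  conj(Y_{5,-1})(Ω₁) = 0.07234 - 0.03702j ; Y_{5,-1}(Ω₂) = -0.03823 - 0.20038j ; Δ = -0.01018 - 0.01308j
  [+0]  conj(Y_{5,0})(Ω₁) = -0.38443 + 0.00000j ; Y_{5,0}(Ω₂) = -0.88945 + 0.00000j ; Δ = 0.34194 + 0.00000j
  [+1]  conj(Y_{5,1})(Ω₁) = -0.07234 - 0.03702j ; Y_{5,1}(Ω₂) = 0.03823 - 0.20038j ; Δ = -0.01018 + 0.01308j
  [+2]  conj(Y_{5,2})(Ω₁) = 0.25580 + 0.35468j ; Y_{5,2}(Ω₂) = 0.02066 + 0.00818j ; Δ = 0.00238 + 0.00942j
  [+3]  conj(Y_{5,3})(Ω₁) = -0.05595 - 0.36566j ; Y_{5,3}(Ω₂) = -0.00080 + 0.00126j ; Δ = 0.00050 + 0.00022j
  [+4]  conj(Y_{5,4})(Ω₁) = -0.05229 + 0.15717j ; Y_{5,4}(Ω₂) = -0.00005 - 0.00004j ; Δ = 0.00001 - 0.00001j
  [+5]  conj(Y_{5,5})(Ω₁) = 0.02915 - 0.02864j ; Y_{5,5}(Ω₂) = 0.00000 - 0.00000j ; Δ = 0.00000 - 0.00000j
Σ over m = 0.32736 - 0.00000j; ×(4π/11) → 0.37398 - 0.00000j. Real part: 0.373979

0.373979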